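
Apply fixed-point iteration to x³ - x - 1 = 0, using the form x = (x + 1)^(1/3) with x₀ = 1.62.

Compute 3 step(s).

Equation: x³ - x - 1 = 0
Fixed-point form: x = (x + 1)^(1/3)
x₀ = 1.62

x_1 = g(1.620000) = 1.378586
x_2 = g(1.378586) = 1.334872
x_3 = g(1.334872) = 1.326644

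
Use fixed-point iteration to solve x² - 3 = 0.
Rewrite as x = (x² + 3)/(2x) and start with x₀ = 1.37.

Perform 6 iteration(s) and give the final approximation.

Equation: x² - 3 = 0
Fixed-point form: x = (x² + 3)/(2x)
x₀ = 1.37

x_1 = g(1.370000) = 1.779891
x_2 = g(1.779891) = 1.732694
x_3 = g(1.732694) = 1.732051
x_4 = g(1.732051) = 1.732051
x_5 = g(1.732051) = 1.732051
x_6 = g(1.732051) = 1.732051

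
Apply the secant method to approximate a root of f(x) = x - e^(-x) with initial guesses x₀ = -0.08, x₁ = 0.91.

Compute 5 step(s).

f(x) = x - e^(-x)
x₀ = -0.08, x₁ = 0.91

Secant formula: x_{n+1} = x_n - f(x_n)(x_n - x_{n-1})/(f(x_n) - f(x_{n-1}))

Iteration 1:
  f(-0.080000) = -1.163287
  f(0.910000) = 0.507476
  x_2 = 0.910000 - 0.507476×(0.910000 - (-0.080000))/(0.507476 - (-1.163287))
       = 0.609298
Iteration 2:
  f(0.910000) = 0.507476
  f(0.609298) = 0.065566
  x_3 = 0.609298 - 0.065566×(0.609298 - 0.910000)/(0.065566 - 0.507476)
       = 0.564683
Iteration 3:
  f(0.609298) = 0.065566
  f(0.564683) = -0.003857
  x_4 = 0.564683 - (-0.003857)×(0.564683 - 0.609298)/(-0.003857 - 0.065566)
       = 0.567162
Iteration 4:
  f(0.564683) = -0.003857
  f(0.567162) = 0.000029
  x_5 = 0.567162 - 0.000029×(0.567162 - 0.564683)/(0.000029 - (-0.003857))
       = 0.567143
Iteration 5:
  f(0.567162) = 0.000029
  f(0.567143) = 0.000000
  x_6 = 0.567143 - 0.000000×(0.567143 - 0.567162)/(0.000000 - 0.000029)
       = 0.567143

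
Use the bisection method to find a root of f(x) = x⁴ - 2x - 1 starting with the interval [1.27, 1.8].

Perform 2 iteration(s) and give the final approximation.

f(x) = x⁴ - 2x - 1
Initial interval: [1.27, 1.8]

Iteration 1:
  c_1 = (1.270000 + 1.800000)/2 = 1.535000
  f(c_1) = f(1.535000) = 1.481796
  f(a) × f(c) < 0, new interval: [1.270000, 1.535000]
Iteration 2:
  c_2 = (1.270000 + 1.535000)/2 = 1.402500
  f(c_2) = f(1.402500) = 0.064114
  f(a) × f(c) < 0, new interval: [1.270000, 1.402500]

After 2 iteration(s), the approximation is c_2 = 1.402500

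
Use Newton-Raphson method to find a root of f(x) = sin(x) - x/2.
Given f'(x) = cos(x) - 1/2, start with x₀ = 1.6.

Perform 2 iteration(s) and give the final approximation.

f(x) = sin(x) - x/2
f'(x) = cos(x) - 1/2
x₀ = 1.6

Newton-Raphson formula: x_{n+1} = x_n - f(x_n)/f'(x_n)

Iteration 1:
  f(1.600000) = 0.199574
  f'(1.600000) = -0.529200
  x_1 = 1.600000 - 0.199574/(-0.529200) = 1.977124
Iteration 2:
  f(1.977124) = -0.069983
  f'(1.977124) = -0.895238
  x_2 = 1.977124 - (-0.069983)/(-0.895238) = 1.898951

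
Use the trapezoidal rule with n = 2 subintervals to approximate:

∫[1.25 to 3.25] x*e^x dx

f(x) = x*e^x
a = 1.25, b = 3.25, n = 2
h = (b - a)/n = 1.000000

Trapezoidal rule: (h/2)[f(x₀) + 2f(x₁) + 2f(x₂) + ... + f(xₙ)]

x_0 = 1.2500, f(x_0) = 4.362929, coefficient = 1
x_1 = 2.2500, f(x_1) = 21.347406, coefficient = 2
x_2 = 3.2500, f(x_2) = 83.818605, coefficient = 1

I ≈ (1.000000/2) × 130.876345 = 65.438172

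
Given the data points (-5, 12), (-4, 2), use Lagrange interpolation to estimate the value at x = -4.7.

Lagrange interpolation formula:
P(x) = Σ yᵢ × Lᵢ(x)
where Lᵢ(x) = Π_{j≠i} (x - xⱼ)/(xᵢ - xⱼ)

L_0(-4.7) = (-4.7 - (-4))/(-5 - (-4)) = 0.700000
L_1(-4.7) = (-4.7 - (-5))/(-4 - (-5)) = 0.300000

P(-4.7) = 12×L_0(-4.7) + 2×L_1(-4.7)
P(-4.7) = 9.000000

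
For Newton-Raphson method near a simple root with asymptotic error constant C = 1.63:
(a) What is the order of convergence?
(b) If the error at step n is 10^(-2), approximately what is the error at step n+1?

(a) Newton-Raphson has quadratic (order 2) convergence near simple roots.
    This means |e_{n+1}| ≈ C|e_n|².

(b) With |e_n| = 10^(-2) and C = 1.63:
    |e_{n+1}| ≈ 1.63 × (10^(-2))² = 1.63 × 10^(-4)

(a) 2 (quadratic); (b) |e_{n+1}| ≈ 1.630e-04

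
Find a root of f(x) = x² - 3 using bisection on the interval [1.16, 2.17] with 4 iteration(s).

f(x) = x² - 3
Initial interval: [1.16, 2.17]

Iteration 1:
  c_1 = (1.160000 + 2.170000)/2 = 1.665000
  f(c_1) = f(1.665000) = -0.227775
  f(a) × f(c) ≥ 0, new interval: [1.665000, 2.170000]
Iteration 2:
  c_2 = (1.665000 + 2.170000)/2 = 1.917500
  f(c_2) = f(1.917500) = 0.676806
  f(a) × f(c) < 0, new interval: [1.665000, 1.917500]
Iteration 3:
  c_3 = (1.665000 + 1.917500)/2 = 1.791250
  f(c_3) = f(1.791250) = 0.208577
  f(a) × f(c) < 0, new interval: [1.665000, 1.791250]
Iteration 4:
  c_4 = (1.665000 + 1.791250)/2 = 1.728125
  f(c_4) = f(1.728125) = -0.013584
  f(a) × f(c) ≥ 0, new interval: [1.728125, 1.791250]

After 4 iteration(s), the approximation is c_4 = 1.728125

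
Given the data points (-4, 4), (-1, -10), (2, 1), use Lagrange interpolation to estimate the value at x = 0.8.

Lagrange interpolation formula:
P(x) = Σ yᵢ × Lᵢ(x)
where Lᵢ(x) = Π_{j≠i} (x - xⱼ)/(xᵢ - xⱼ)

L_0(0.8) = (0.8 - (-1))/(-4 - (-1)) × (0.8 - 2)/(-4 - 2) = -0.120000
L_1(0.8) = (0.8 - (-4))/(-1 - (-4)) × (0.8 - 2)/(-1 - 2) = 0.640000
L_2(0.8) = (0.8 - (-4))/(2 - (-4)) × (0.8 - (-1))/(2 - (-1)) = 0.480000

P(0.8) = 4×L_0(0.8) + (-10)×L_1(0.8) + 1×L_2(0.8)
P(0.8) = -6.400000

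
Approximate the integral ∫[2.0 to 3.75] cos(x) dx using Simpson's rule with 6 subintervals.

f(x) = cos(x)
a = 2.0, b = 3.75, n = 6
h = (b - a)/n = 0.291667

Simpson's rule: (h/3)[f(x₀) + 4f(x₁) + 2f(x₂) + ... + f(xₙ)]

x_0 = 2.0000, f(x_0) = -0.416147, coefficient = 1
x_1 = 2.2917, f(x_1) = -0.660039, coefficient = 4
x_2 = 2.5833, f(x_2) = -0.848178, coefficient = 2
x_3 = 2.8750, f(x_3) = -0.964674, coefficient = 4
x_4 = 3.1667, f(x_4) = -0.999686, coefficient = 2
x_5 = 3.4583, f(x_5) = -0.950256, coefficient = 4
x_6 = 3.7500, f(x_6) = -0.820559, coefficient = 1

I ≈ (0.291667/3) × -15.232309 = -1.480919
Exact value: -1.480859
Error: 0.000060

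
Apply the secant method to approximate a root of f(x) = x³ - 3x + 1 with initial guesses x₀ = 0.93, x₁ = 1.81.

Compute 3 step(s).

f(x) = x³ - 3x + 1
x₀ = 0.93, x₁ = 1.81

Secant formula: x_{n+1} = x_n - f(x_n)(x_n - x_{n-1})/(f(x_n) - f(x_{n-1}))

Iteration 1:
  f(0.930000) = -0.985643
  f(1.810000) = 1.499741
  x_2 = 1.810000 - 1.499741×(1.810000 - 0.930000)/(1.499741 - (-0.985643))
       = 1.278987
Iteration 2:
  f(1.810000) = 1.499741
  f(1.278987) = -0.744785
  x_3 = 1.278987 - (-0.744785)×(1.278987 - 1.810000)/(-0.744785 - 1.499741)
       = 1.455189
Iteration 3:
  f(1.278987) = -0.744785
  f(1.455189) = -0.284095
  x_4 = 1.455189 - (-0.284095)×(1.455189 - 1.278987)/(-0.284095 - (-0.744785))
       = 1.563848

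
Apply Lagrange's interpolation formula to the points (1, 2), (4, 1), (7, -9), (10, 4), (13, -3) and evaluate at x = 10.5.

Lagrange interpolation formula:
P(x) = Σ yᵢ × Lᵢ(x)
where Lᵢ(x) = Π_{j≠i} (x - xⱼ)/(xᵢ - xⱼ)

L_0(10.5) = (10.5 - 4)/(1 - 4) × (10.5 - 7)/(1 - 7) × (10.5 - 10)/(1 - 10) × (10.5 - 13)/(1 - 13) = -0.014628
L_1(10.5) = (10.5 - 1)/(4 - 1) × (10.5 - 7)/(4 - 7) × (10.5 - 10)/(4 - 10) × (10.5 - 13)/(4 - 13) = 0.085520
L_2(10.5) = (10.5 - 1)/(7 - 1) × (10.5 - 4)/(7 - 4) × (10.5 - 10)/(7 - 10) × (10.5 - 13)/(7 - 13) = -0.238233
L_3(10.5) = (10.5 - 1)/(10 - 1) × (10.5 - 4)/(10 - 4) × (10.5 - 7)/(10 - 7) × (10.5 - 13)/(10 - 13) = 1.111754
L_4(10.5) = (10.5 - 1)/(13 - 1) × (10.5 - 4)/(13 - 4) × (10.5 - 7)/(13 - 7) × (10.5 - 10)/(13 - 10) = 0.055588

P(10.5) = 2×L_0(10.5) + 1×L_1(10.5) + (-9)×L_2(10.5) + 4×L_3(10.5) + (-3)×L_4(10.5)
P(10.5) = 6.480613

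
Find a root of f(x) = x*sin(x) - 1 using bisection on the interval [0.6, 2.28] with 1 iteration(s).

f(x) = x*sin(x) - 1
Initial interval: [0.6, 2.28]

Iteration 1:
  c_1 = (0.600000 + 2.280000)/2 = 1.440000
  f(c_1) = f(1.440000) = 0.427700
  f(a) × f(c) < 0, new interval: [0.600000, 1.440000]

After 1 iteration(s), the approximation is c_1 = 1.440000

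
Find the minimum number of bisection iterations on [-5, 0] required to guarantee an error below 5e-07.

We need (b-a)/2^n ≤ 5e-07
(0 - (-5))/2^n ≤ 5e-07
5/2^n ≤ 5e-07
2^n ≥ 10000000
n ≥ log₂(10000000) = 23.25
n ≥ 24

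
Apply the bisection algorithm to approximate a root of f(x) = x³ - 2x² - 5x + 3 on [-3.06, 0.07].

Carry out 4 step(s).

f(x) = x³ - 2x² - 5x + 3
Initial interval: [-3.06, 0.07]

Iteration 1:
  c_1 = (-3.060000 + 0.070000)/2 = -1.495000
  f(c_1) = f(-1.495000) = 2.663588
  f(a) × f(c) < 0, new interval: [-3.060000, -1.495000]
Iteration 2:
  c_2 = (-3.060000 + (-1.495000))/2 = -2.277500
  f(c_2) = f(-2.277500) = -7.799919
  f(a) × f(c) ≥ 0, new interval: [-2.277500, -1.495000]
Iteration 3:
  c_3 = (-2.277500 + (-1.495000))/2 = -1.886250
  f(c_3) = f(-1.886250) = -1.395791
  f(a) × f(c) ≥ 0, new interval: [-1.886250, -1.495000]
Iteration 4:
  c_4 = (-1.886250 + (-1.495000))/2 = -1.690625
  f(c_4) = f(-1.690625) = 0.904533
  f(a) × f(c) < 0, new interval: [-1.886250, -1.690625]

After 4 iteration(s), the approximation is c_4 = -1.690625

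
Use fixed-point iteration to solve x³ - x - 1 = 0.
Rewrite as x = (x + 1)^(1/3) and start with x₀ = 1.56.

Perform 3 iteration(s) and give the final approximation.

Equation: x³ - x - 1 = 0
Fixed-point form: x = (x + 1)^(1/3)
x₀ = 1.56

x_1 = g(1.560000) = 1.367981
x_2 = g(1.367981) = 1.332885
x_3 = g(1.332885) = 1.326267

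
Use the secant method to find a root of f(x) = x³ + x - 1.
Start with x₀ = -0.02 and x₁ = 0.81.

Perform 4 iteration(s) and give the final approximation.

f(x) = x³ + x - 1
x₀ = -0.02, x₁ = 0.81

Secant formula: x_{n+1} = x_n - f(x_n)(x_n - x_{n-1})/(f(x_n) - f(x_{n-1}))

Iteration 1:
  f(-0.020000) = -1.020008
  f(0.810000) = 0.341441
  x_2 = 0.810000 - 0.341441×(0.810000 - (-0.020000))/(0.341441 - (-1.020008))
       = 0.601842
Iteration 2:
  f(0.810000) = 0.341441
  f(0.601842) = -0.180162
  x_3 = 0.601842 - (-0.180162)×(0.601842 - 0.810000)/(-0.180162 - 0.341441)
       = 0.673740
Iteration 3:
  f(0.601842) = -0.180162
  f(0.673740) = -0.020432
  x_4 = 0.673740 - (-0.020432)×(0.673740 - 0.601842)/(-0.020432 - (-0.180162))
       = 0.682937
Iteration 4:
  f(0.673740) = -0.020432
  f(0.682937) = 0.001461
  x_5 = 0.682937 - 0.001461×(0.682937 - 0.673740)/(0.001461 - (-0.020432))
       = 0.682323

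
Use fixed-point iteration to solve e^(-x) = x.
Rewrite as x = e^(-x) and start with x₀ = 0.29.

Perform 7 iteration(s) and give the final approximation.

Equation: e^(-x) = x
Fixed-point form: x = e^(-x)
x₀ = 0.29

x_1 = g(0.290000) = 0.748264
x_2 = g(0.748264) = 0.473187
x_3 = g(0.473187) = 0.623013
x_4 = g(0.623013) = 0.536326
x_5 = g(0.536326) = 0.584893
x_6 = g(0.584893) = 0.557165
x_7 = g(0.557165) = 0.572831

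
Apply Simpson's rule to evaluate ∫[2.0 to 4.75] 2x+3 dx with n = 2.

f(x) = 2x+3
a = 2.0, b = 4.75, n = 2
h = (b - a)/n = 1.375000

Simpson's rule: (h/3)[f(x₀) + 4f(x₁) + 2f(x₂) + ... + f(xₙ)]

x_0 = 2.0000, f(x_0) = 7.000000, coefficient = 1
x_1 = 3.3750, f(x_1) = 9.750000, coefficient = 4
x_2 = 4.7500, f(x_2) = 12.500000, coefficient = 1

I ≈ (1.375000/3) × 58.500000 = 26.812500
Exact value: 26.812500
Error: 0.000000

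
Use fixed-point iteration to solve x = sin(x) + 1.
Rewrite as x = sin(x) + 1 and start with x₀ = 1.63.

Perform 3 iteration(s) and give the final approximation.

Equation: x = sin(x) + 1
Fixed-point form: x = sin(x) + 1
x₀ = 1.63

x_1 = g(1.630000) = 1.998248
x_2 = g(1.998248) = 1.910025
x_3 = g(1.910025) = 1.943012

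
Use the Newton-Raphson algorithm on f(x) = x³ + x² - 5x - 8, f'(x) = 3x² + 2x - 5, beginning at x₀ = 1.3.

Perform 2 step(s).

f(x) = x³ + x² - 5x - 8
f'(x) = 3x² + 2x - 5
x₀ = 1.3

Newton-Raphson formula: x_{n+1} = x_n - f(x_n)/f'(x_n)

Iteration 1:
  f(1.300000) = -10.613000
  f'(1.300000) = 2.670000
  x_1 = 1.300000 - (-10.613000)/2.670000 = 5.274906
Iteration 2:
  f(5.274906) = 140.222461
  f'(5.274906) = 89.023724
  x_2 = 5.274906 - 140.222461/89.023724 = 3.699793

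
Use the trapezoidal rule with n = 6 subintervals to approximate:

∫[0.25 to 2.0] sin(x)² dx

f(x) = sin(x)²
a = 0.25, b = 2.0, n = 6
h = (b - a)/n = 0.291667

Trapezoidal rule: (h/2)[f(x₀) + 2f(x₁) + 2f(x₂) + ... + f(xₙ)]

x_0 = 0.2500, f(x_0) = 0.061209, coefficient = 1
x_1 = 0.5417, f(x_1) = 0.265807, coefficient = 2
x_2 = 0.8333, f(x_2) = 0.547862, coefficient = 2
x_3 = 1.1250, f(x_3) = 0.814087, coefficient = 2
x_4 = 1.4167, f(x_4) = 0.976432, coefficient = 2
x_5 = 1.7083, f(x_5) = 0.981203, coefficient = 2
x_6 = 2.0000, f(x_6) = 0.826822, coefficient = 1

I ≈ (0.291667/2) × 8.058810 = 1.175243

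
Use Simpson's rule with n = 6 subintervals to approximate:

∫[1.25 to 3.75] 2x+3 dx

f(x) = 2x+3
a = 1.25, b = 3.75, n = 6
h = (b - a)/n = 0.416667

Simpson's rule: (h/3)[f(x₀) + 4f(x₁) + 2f(x₂) + ... + f(xₙ)]

x_0 = 1.2500, f(x_0) = 5.500000, coefficient = 1
x_1 = 1.6667, f(x_1) = 6.333333, coefficient = 4
x_2 = 2.0833, f(x_2) = 7.166667, coefficient = 2
x_3 = 2.5000, f(x_3) = 8.000000, coefficient = 4
x_4 = 2.9167, f(x_4) = 8.833333, coefficient = 2
x_5 = 3.3333, f(x_5) = 9.666667, coefficient = 4
x_6 = 3.7500, f(x_6) = 10.500000, coefficient = 1

I ≈ (0.416667/3) × 144.000000 = 20.000000
Exact value: 20.000000
Error: 0.000000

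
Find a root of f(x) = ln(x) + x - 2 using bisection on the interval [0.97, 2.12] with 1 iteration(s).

f(x) = ln(x) + x - 2
Initial interval: [0.97, 2.12]

Iteration 1:
  c_1 = (0.970000 + 2.120000)/2 = 1.545000
  f(c_1) = f(1.545000) = -0.019976
  f(a) × f(c) ≥ 0, new interval: [1.545000, 2.120000]

After 1 iteration(s), the approximation is c_1 = 1.545000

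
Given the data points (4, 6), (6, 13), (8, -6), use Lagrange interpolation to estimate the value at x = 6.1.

Lagrange interpolation formula:
P(x) = Σ yᵢ × Lᵢ(x)
where Lᵢ(x) = Π_{j≠i} (x - xⱼ)/(xᵢ - xⱼ)

L_0(6.1) = (6.1 - 6)/(4 - 6) × (6.1 - 8)/(4 - 8) = -0.023750
L_1(6.1) = (6.1 - 4)/(6 - 4) × (6.1 - 8)/(6 - 8) = 0.997500
L_2(6.1) = (6.1 - 4)/(8 - 4) × (6.1 - 6)/(8 - 6) = 0.026250

P(6.1) = 6×L_0(6.1) + 13×L_1(6.1) + (-6)×L_2(6.1)
P(6.1) = 12.667500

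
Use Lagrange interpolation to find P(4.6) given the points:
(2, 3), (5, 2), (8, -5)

Lagrange interpolation formula:
P(x) = Σ yᵢ × Lᵢ(x)
where Lᵢ(x) = Π_{j≠i} (x - xⱼ)/(xᵢ - xⱼ)

L_0(4.6) = (4.6 - 5)/(2 - 5) × (4.6 - 8)/(2 - 8) = 0.075556
L_1(4.6) = (4.6 - 2)/(5 - 2) × (4.6 - 8)/(5 - 8) = 0.982222
L_2(4.6) = (4.6 - 2)/(8 - 2) × (4.6 - 5)/(8 - 5) = -0.057778

P(4.6) = 3×L_0(4.6) + 2×L_1(4.6) + (-5)×L_2(4.6)
P(4.6) = 2.480000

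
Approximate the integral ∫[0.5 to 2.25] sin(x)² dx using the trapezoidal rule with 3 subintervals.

f(x) = sin(x)²
a = 0.5, b = 2.25, n = 3
h = (b - a)/n = 0.583333

Trapezoidal rule: (h/2)[f(x₀) + 2f(x₁) + 2f(x₂) + ... + f(xₙ)]

x_0 = 0.5000, f(x_0) = 0.229849, coefficient = 1
x_1 = 1.0833, f(x_1) = 0.780615, coefficient = 2
x_2 = 1.6667, f(x_2) = 0.990837, coefficient = 2
x_3 = 2.2500, f(x_3) = 0.605398, coefficient = 1

I ≈ (0.583333/2) × 4.378150 = 1.276960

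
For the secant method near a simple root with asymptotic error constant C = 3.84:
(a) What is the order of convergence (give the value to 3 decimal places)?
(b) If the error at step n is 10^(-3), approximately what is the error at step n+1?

(a) Secant method has superlinear convergence with order φ = (1+√5)/2 ≈ 1.618.
    This means |e_{n+1}| ≈ C|e_n|^1.618.

(b) With |e_n| = 10^(-3) and C = 3.84:
    |e_{n+1}| ≈ 3.84 × (10^(-3))^1.618 = 3.84 × 10^(-4.85)

(a) ≈ 1.618 (golden ratio); (b) |e_{n+1}| ≈ 5.373e-05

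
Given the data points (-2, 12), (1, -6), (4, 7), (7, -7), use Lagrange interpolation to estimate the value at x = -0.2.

Lagrange interpolation formula:
P(x) = Σ yᵢ × Lᵢ(x)
where Lᵢ(x) = Π_{j≠i} (x - xⱼ)/(xᵢ - xⱼ)

L_0(-0.2) = (-0.2 - 1)/(-2 - 1) × (-0.2 - 4)/(-2 - 4) × (-0.2 - 7)/(-2 - 7) = 0.224000
L_1(-0.2) = (-0.2 - (-2))/(1 - (-2)) × (-0.2 - 4)/(1 - 4) × (-0.2 - 7)/(1 - 7) = 1.008000
L_2(-0.2) = (-0.2 - (-2))/(4 - (-2)) × (-0.2 - 1)/(4 - 1) × (-0.2 - 7)/(4 - 7) = -0.288000
L_3(-0.2) = (-0.2 - (-2))/(7 - (-2)) × (-0.2 - 1)/(7 - 1) × (-0.2 - 4)/(7 - 4) = 0.056000

P(-0.2) = 12×L_0(-0.2) + (-6)×L_1(-0.2) + 7×L_2(-0.2) + (-7)×L_3(-0.2)
P(-0.2) = -5.768000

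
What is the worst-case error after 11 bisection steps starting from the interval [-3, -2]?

Bisection error bound: |error| ≤ (b-a)/2^n
|error| ≤ (-2 - (-3))/2^11 = 1/2^11
|error| ≤ 0.0004882812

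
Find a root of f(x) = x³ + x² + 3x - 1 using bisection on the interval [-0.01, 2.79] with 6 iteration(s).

f(x) = x³ + x² + 3x - 1
Initial interval: [-0.01, 2.79]

Iteration 1:
  c_1 = (-0.010000 + 2.790000)/2 = 1.390000
  f(c_1) = f(1.390000) = 7.787719
  f(a) × f(c) < 0, new interval: [-0.010000, 1.390000]
Iteration 2:
  c_2 = (-0.010000 + 1.390000)/2 = 0.690000
  f(c_2) = f(0.690000) = 1.874609
  f(a) × f(c) < 0, new interval: [-0.010000, 0.690000]
Iteration 3:
  c_3 = (-0.010000 + 0.690000)/2 = 0.340000
  f(c_3) = f(0.340000) = 0.174904
  f(a) × f(c) < 0, new interval: [-0.010000, 0.340000]
Iteration 4:
  c_4 = (-0.010000 + 0.340000)/2 = 0.165000
  f(c_4) = f(0.165000) = -0.473283
  f(a) × f(c) ≥ 0, new interval: [0.165000, 0.340000]
Iteration 5:
  c_5 = (0.165000 + 0.340000)/2 = 0.252500
  f(c_5) = f(0.252500) = -0.162645
  f(a) × f(c) ≥ 0, new interval: [0.252500, 0.340000]
Iteration 6:
  c_6 = (0.252500 + 0.340000)/2 = 0.296250
  f(c_6) = f(0.296250) = 0.002514
  f(a) × f(c) < 0, new interval: [0.252500, 0.296250]

After 6 iteration(s), the approximation is c_6 = 0.296250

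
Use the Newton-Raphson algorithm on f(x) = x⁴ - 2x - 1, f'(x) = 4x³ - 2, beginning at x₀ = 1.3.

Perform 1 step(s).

f(x) = x⁴ - 2x - 1
f'(x) = 4x³ - 2
x₀ = 1.3

Newton-Raphson formula: x_{n+1} = x_n - f(x_n)/f'(x_n)

Iteration 1:
  f(1.300000) = -0.743900
  f'(1.300000) = 6.788000
  x_1 = 1.300000 - (-0.743900)/6.788000 = 1.409590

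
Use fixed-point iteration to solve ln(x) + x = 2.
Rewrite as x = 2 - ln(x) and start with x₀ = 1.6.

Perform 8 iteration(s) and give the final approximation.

Equation: ln(x) + x = 2
Fixed-point form: x = 2 - ln(x)
x₀ = 1.6

x_1 = g(1.600000) = 1.529996
x_2 = g(1.529996) = 1.574735
x_3 = g(1.574735) = 1.545913
x_4 = g(1.545913) = 1.564385
x_5 = g(1.564385) = 1.552507
x_6 = g(1.552507) = 1.560129
x_7 = g(1.560129) = 1.555232
x_8 = g(1.555232) = 1.558376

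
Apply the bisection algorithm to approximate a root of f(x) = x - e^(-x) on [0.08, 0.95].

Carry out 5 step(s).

f(x) = x - e^(-x)
Initial interval: [0.08, 0.95]

Iteration 1:
  c_1 = (0.080000 + 0.950000)/2 = 0.515000
  f(c_1) = f(0.515000) = -0.082501
  f(a) × f(c) ≥ 0, new interval: [0.515000, 0.950000]
Iteration 2:
  c_2 = (0.515000 + 0.950000)/2 = 0.732500
  f(c_2) = f(0.732500) = 0.251794
  f(a) × f(c) < 0, new interval: [0.515000, 0.732500]
Iteration 3:
  c_3 = (0.515000 + 0.732500)/2 = 0.623750
  f(c_3) = f(0.623750) = 0.087819
  f(a) × f(c) < 0, new interval: [0.515000, 0.623750]
Iteration 4:
  c_4 = (0.515000 + 0.623750)/2 = 0.569375
  f(c_4) = f(0.569375) = 0.003496
  f(a) × f(c) < 0, new interval: [0.515000, 0.569375]
Iteration 5:
  c_5 = (0.515000 + 0.569375)/2 = 0.542188
  f(c_5) = f(0.542188) = -0.039287
  f(a) × f(c) ≥ 0, new interval: [0.542188, 0.569375]

After 5 iteration(s), the approximation is c_5 = 0.542188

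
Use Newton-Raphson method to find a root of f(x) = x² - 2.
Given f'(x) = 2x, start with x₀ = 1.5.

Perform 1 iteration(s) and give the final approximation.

f(x) = x² - 2
f'(x) = 2x
x₀ = 1.5

Newton-Raphson formula: x_{n+1} = x_n - f(x_n)/f'(x_n)

Iteration 1:
  f(1.500000) = 0.250000
  f'(1.500000) = 3.000000
  x_1 = 1.500000 - 0.250000/3.000000 = 1.416667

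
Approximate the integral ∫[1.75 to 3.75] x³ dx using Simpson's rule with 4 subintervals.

f(x) = x³
a = 1.75, b = 3.75, n = 4
h = (b - a)/n = 0.500000

Simpson's rule: (h/3)[f(x₀) + 4f(x₁) + 2f(x₂) + ... + f(xₙ)]

x_0 = 1.7500, f(x_0) = 5.359375, coefficient = 1
x_1 = 2.2500, f(x_1) = 11.390625, coefficient = 4
x_2 = 2.7500, f(x_2) = 20.796875, coefficient = 2
x_3 = 3.2500, f(x_3) = 34.328125, coefficient = 4
x_4 = 3.7500, f(x_4) = 52.734375, coefficient = 1

I ≈ (0.500000/3) × 282.562500 = 47.093750
Exact value: 47.093750
Error: 0.000000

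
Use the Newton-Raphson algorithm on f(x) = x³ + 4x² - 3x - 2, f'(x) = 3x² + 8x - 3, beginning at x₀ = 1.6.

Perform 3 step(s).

f(x) = x³ + 4x² - 3x - 2
f'(x) = 3x² + 8x - 3
x₀ = 1.6

Newton-Raphson formula: x_{n+1} = x_n - f(x_n)/f'(x_n)

Iteration 1:
  f(1.600000) = 7.536000
  f'(1.600000) = 17.480000
  x_1 = 1.600000 - 7.536000/17.480000 = 1.168879
Iteration 2:
  f(1.168879) = 1.555486
  f'(1.168879) = 10.449862
  x_2 = 1.168879 - 1.555486/10.449862 = 1.020026
Iteration 3:
  f(1.020026) = 0.163027
  f'(1.020026) = 8.281573
  x_3 = 1.020026 - 0.163027/8.281573 = 1.000341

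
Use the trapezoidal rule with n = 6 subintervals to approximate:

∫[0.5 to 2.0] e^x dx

f(x) = e^x
a = 0.5, b = 2.0, n = 6
h = (b - a)/n = 0.250000

Trapezoidal rule: (h/2)[f(x₀) + 2f(x₁) + 2f(x₂) + ... + f(xₙ)]

x_0 = 0.5000, f(x_0) = 1.648721, coefficient = 1
x_1 = 0.7500, f(x_1) = 2.117000, coefficient = 2
x_2 = 1.0000, f(x_2) = 2.718282, coefficient = 2
x_3 = 1.2500, f(x_3) = 3.490343, coefficient = 2
x_4 = 1.5000, f(x_4) = 4.481689, coefficient = 2
x_5 = 1.7500, f(x_5) = 5.754603, coefficient = 2
x_6 = 2.0000, f(x_6) = 7.389056, coefficient = 1

I ≈ (0.250000/2) × 46.161610 = 5.770201
Exact value: 5.740335
Error: 0.029866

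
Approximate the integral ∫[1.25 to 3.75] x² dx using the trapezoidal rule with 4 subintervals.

f(x) = x²
a = 1.25, b = 3.75, n = 4
h = (b - a)/n = 0.625000

Trapezoidal rule: (h/2)[f(x₀) + 2f(x₁) + 2f(x₂) + ... + f(xₙ)]

x_0 = 1.2500, f(x_0) = 1.562500, coefficient = 1
x_1 = 1.8750, f(x_1) = 3.515625, coefficient = 2
x_2 = 2.5000, f(x_2) = 6.250000, coefficient = 2
x_3 = 3.1250, f(x_3) = 9.765625, coefficient = 2
x_4 = 3.7500, f(x_4) = 14.062500, coefficient = 1

I ≈ (0.625000/2) × 54.687500 = 17.089844
Exact value: 16.927083
Error: 0.162760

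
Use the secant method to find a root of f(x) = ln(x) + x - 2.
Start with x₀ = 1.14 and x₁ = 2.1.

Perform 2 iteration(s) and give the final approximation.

f(x) = ln(x) + x - 2
x₀ = 1.14, x₁ = 2.1

Secant formula: x_{n+1} = x_n - f(x_n)(x_n - x_{n-1})/(f(x_n) - f(x_{n-1}))

Iteration 1:
  f(1.140000) = -0.728972
  f(2.100000) = 0.841937
  x_2 = 2.100000 - 0.841937×(2.100000 - 1.140000)/(0.841937 - (-0.728972))
       = 1.585483
Iteration 2:
  f(2.100000) = 0.841937
  f(1.585483) = 0.046372
  x_3 = 1.585483 - 0.046372×(1.585483 - 2.100000)/(0.046372 - 0.841937)
       = 1.555493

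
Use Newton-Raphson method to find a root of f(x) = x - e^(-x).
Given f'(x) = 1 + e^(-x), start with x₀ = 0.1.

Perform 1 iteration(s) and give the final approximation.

f(x) = x - e^(-x)
f'(x) = 1 + e^(-x)
x₀ = 0.1

Newton-Raphson formula: x_{n+1} = x_n - f(x_n)/f'(x_n)

Iteration 1:
  f(0.100000) = -0.804837
  f'(0.100000) = 1.904837
  x_1 = 0.100000 - (-0.804837)/1.904837 = 0.522523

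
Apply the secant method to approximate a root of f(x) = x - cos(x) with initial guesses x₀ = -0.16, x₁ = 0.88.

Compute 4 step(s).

f(x) = x - cos(x)
x₀ = -0.16, x₁ = 0.88

Secant formula: x_{n+1} = x_n - f(x_n)(x_n - x_{n-1})/(f(x_n) - f(x_{n-1}))

Iteration 1:
  f(-0.160000) = -1.147227
  f(0.880000) = 0.242849
  x_2 = 0.880000 - 0.242849×(0.880000 - (-0.160000))/(0.242849 - (-1.147227))
       = 0.698310
Iteration 2:
  f(0.880000) = 0.242849
  f(0.698310) = -0.067620
  x_3 = 0.698310 - (-0.067620)×(0.698310 - 0.880000)/(-0.067620 - 0.242849)
       = 0.737882
Iteration 3:
  f(0.698310) = -0.067620
  f(0.737882) = -0.002013
  x_4 = 0.737882 - (-0.002013)×(0.737882 - 0.698310)/(-0.002013 - (-0.067620))
       = 0.739096
Iteration 4:
  f(0.737882) = -0.002013
  f(0.739096) = 0.000019
  x_5 = 0.739096 - 0.000019×(0.739096 - 0.737882)/(0.000019 - (-0.002013))
       = 0.739085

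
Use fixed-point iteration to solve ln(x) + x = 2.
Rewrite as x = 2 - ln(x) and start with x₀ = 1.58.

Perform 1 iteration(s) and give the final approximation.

Equation: ln(x) + x = 2
Fixed-point form: x = 2 - ln(x)
x₀ = 1.58

x_1 = g(1.580000) = 1.542575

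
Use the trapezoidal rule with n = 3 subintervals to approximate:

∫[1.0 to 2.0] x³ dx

f(x) = x³
a = 1.0, b = 2.0, n = 3
h = (b - a)/n = 0.333333

Trapezoidal rule: (h/2)[f(x₀) + 2f(x₁) + 2f(x₂) + ... + f(xₙ)]

x_0 = 1.0000, f(x_0) = 1.000000, coefficient = 1
x_1 = 1.3333, f(x_1) = 2.370370, coefficient = 2
x_2 = 1.6667, f(x_2) = 4.629630, coefficient = 2
x_3 = 2.0000, f(x_3) = 8.000000, coefficient = 1

I ≈ (0.333333/2) × 23.000000 = 3.833333
Exact value: 3.750000
Error: 0.083333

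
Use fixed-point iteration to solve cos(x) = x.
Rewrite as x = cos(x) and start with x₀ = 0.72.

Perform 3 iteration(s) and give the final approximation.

Equation: cos(x) = x
Fixed-point form: x = cos(x)
x₀ = 0.72

x_1 = g(0.720000) = 0.751806
x_2 = g(0.751806) = 0.730457
x_3 = g(0.730457) = 0.744870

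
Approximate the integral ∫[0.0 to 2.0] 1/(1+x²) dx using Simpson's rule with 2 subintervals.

f(x) = 1/(1+x²)
a = 0.0, b = 2.0, n = 2
h = (b - a)/n = 1.000000

Simpson's rule: (h/3)[f(x₀) + 4f(x₁) + 2f(x₂) + ... + f(xₙ)]

x_0 = 0.0000, f(x_0) = 1.000000, coefficient = 1
x_1 = 1.0000, f(x_1) = 0.500000, coefficient = 4
x_2 = 2.0000, f(x_2) = 0.200000, coefficient = 1

I ≈ (1.000000/3) × 3.200000 = 1.066667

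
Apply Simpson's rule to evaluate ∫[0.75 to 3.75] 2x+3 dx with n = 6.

f(x) = 2x+3
a = 0.75, b = 3.75, n = 6
h = (b - a)/n = 0.500000

Simpson's rule: (h/3)[f(x₀) + 4f(x₁) + 2f(x₂) + ... + f(xₙ)]

x_0 = 0.7500, f(x_0) = 4.500000, coefficient = 1
x_1 = 1.2500, f(x_1) = 5.500000, coefficient = 4
x_2 = 1.7500, f(x_2) = 6.500000, coefficient = 2
x_3 = 2.2500, f(x_3) = 7.500000, coefficient = 4
x_4 = 2.7500, f(x_4) = 8.500000, coefficient = 2
x_5 = 3.2500, f(x_5) = 9.500000, coefficient = 4
x_6 = 3.7500, f(x_6) = 10.500000, coefficient = 1

I ≈ (0.500000/3) × 135.000000 = 22.500000
Exact value: 22.500000
Error: 0.000000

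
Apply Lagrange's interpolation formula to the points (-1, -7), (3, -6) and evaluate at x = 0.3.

Lagrange interpolation formula:
P(x) = Σ yᵢ × Lᵢ(x)
where Lᵢ(x) = Π_{j≠i} (x - xⱼ)/(xᵢ - xⱼ)

L_0(0.3) = (0.3 - 3)/(-1 - 3) = 0.675000
L_1(0.3) = (0.3 - (-1))/(3 - (-1)) = 0.325000

P(0.3) = (-7)×L_0(0.3) + (-6)×L_1(0.3)
P(0.3) = -6.675000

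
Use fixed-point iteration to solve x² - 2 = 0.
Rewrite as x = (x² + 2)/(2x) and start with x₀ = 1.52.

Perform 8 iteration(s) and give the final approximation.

Equation: x² - 2 = 0
Fixed-point form: x = (x² + 2)/(2x)
x₀ = 1.52

x_1 = g(1.520000) = 1.417895
x_2 = g(1.417895) = 1.414218
x_3 = g(1.414218) = 1.414214
x_4 = g(1.414214) = 1.414214
x_5 = g(1.414214) = 1.414214
x_6 = g(1.414214) = 1.414214
x_7 = g(1.414214) = 1.414214
x_8 = g(1.414214) = 1.414214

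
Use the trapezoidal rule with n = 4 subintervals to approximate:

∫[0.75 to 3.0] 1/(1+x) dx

f(x) = 1/(1+x)
a = 0.75, b = 3.0, n = 4
h = (b - a)/n = 0.562500

Trapezoidal rule: (h/2)[f(x₀) + 2f(x₁) + 2f(x₂) + ... + f(xₙ)]

x_0 = 0.7500, f(x_0) = 0.571429, coefficient = 1
x_1 = 1.3125, f(x_1) = 0.432432, coefficient = 2
x_2 = 1.8750, f(x_2) = 0.347826, coefficient = 2
x_3 = 2.4375, f(x_3) = 0.290909, coefficient = 2
x_4 = 3.0000, f(x_4) = 0.250000, coefficient = 1

I ≈ (0.562500/2) × 2.963764 = 0.833559
Exact value: 0.826679
Error: 0.006880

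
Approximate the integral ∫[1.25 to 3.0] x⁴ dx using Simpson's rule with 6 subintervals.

f(x) = x⁴
a = 1.25, b = 3.0, n = 6
h = (b - a)/n = 0.291667

Simpson's rule: (h/3)[f(x₀) + 4f(x₁) + 2f(x₂) + ... + f(xₙ)]

x_0 = 1.2500, f(x_0) = 2.441406, coefficient = 1
x_1 = 1.5417, f(x_1) = 5.648875, coefficient = 4
x_2 = 1.8333, f(x_2) = 11.297068, coefficient = 2
x_3 = 2.1250, f(x_3) = 20.390869, coefficient = 4
x_4 = 2.4167, f(x_4) = 34.108845, coefficient = 2
x_5 = 2.7083, f(x_5) = 53.803244, coefficient = 4
x_6 = 3.0000, f(x_6) = 81.000000, coefficient = 1

I ≈ (0.291667/3) × 493.625181 = 47.991337
Exact value: 47.989648
Error: 0.001689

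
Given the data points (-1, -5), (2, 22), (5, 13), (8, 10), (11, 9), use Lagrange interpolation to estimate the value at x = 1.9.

Lagrange interpolation formula:
P(x) = Σ yᵢ × Lᵢ(x)
where Lᵢ(x) = Π_{j≠i} (x - xⱼ)/(xᵢ - xⱼ)

L_0(1.9) = (1.9 - 2)/(-1 - 2) × (1.9 - 5)/(-1 - 5) × (1.9 - 8)/(-1 - 8) × (1.9 - 11)/(-1 - 11) = 0.008852
L_1(1.9) = (1.9 - (-1))/(2 - (-1)) × (1.9 - 5)/(2 - 5) × (1.9 - 8)/(2 - 8) × (1.9 - 11)/(2 - 11) = 1.026821
L_2(1.9) = (1.9 - (-1))/(5 - (-1)) × (1.9 - 2)/(5 - 2) × (1.9 - 8)/(5 - 8) × (1.9 - 11)/(5 - 11) = -0.049685
L_3(1.9) = (1.9 - (-1))/(8 - (-1)) × (1.9 - 2)/(8 - 2) × (1.9 - 5)/(8 - 5) × (1.9 - 11)/(8 - 11) = 0.016833
L_4(1.9) = (1.9 - (-1))/(11 - (-1)) × (1.9 - 2)/(11 - 2) × (1.9 - 5)/(11 - 5) × (1.9 - 8)/(11 - 8) = -0.002821

P(1.9) = (-5)×L_0(1.9) + 22×L_1(1.9) + 13×L_2(1.9) + 10×L_3(1.9) + 9×L_4(1.9)
P(1.9) = 22.042837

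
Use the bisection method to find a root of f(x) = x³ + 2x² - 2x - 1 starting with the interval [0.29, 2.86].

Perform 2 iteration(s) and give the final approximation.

f(x) = x³ + 2x² - 2x - 1
Initial interval: [0.29, 2.86]

Iteration 1:
  c_1 = (0.290000 + 2.860000)/2 = 1.575000
  f(c_1) = f(1.575000) = 4.718234
  f(a) × f(c) < 0, new interval: [0.290000, 1.575000]
Iteration 2:
  c_2 = (0.290000 + 1.575000)/2 = 0.932500
  f(c_2) = f(0.932500) = -0.315026
  f(a) × f(c) ≥ 0, new interval: [0.932500, 1.575000]

After 2 iteration(s), the approximation is c_2 = 0.932500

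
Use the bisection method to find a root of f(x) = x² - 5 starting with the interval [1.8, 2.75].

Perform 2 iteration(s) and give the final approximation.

f(x) = x² - 5
Initial interval: [1.8, 2.75]

Iteration 1:
  c_1 = (1.800000 + 2.750000)/2 = 2.275000
  f(c_1) = f(2.275000) = 0.175625
  f(a) × f(c) < 0, new interval: [1.800000, 2.275000]
Iteration 2:
  c_2 = (1.800000 + 2.275000)/2 = 2.037500
  f(c_2) = f(2.037500) = -0.848594
  f(a) × f(c) ≥ 0, new interval: [2.037500, 2.275000]

After 2 iteration(s), the approximation is c_2 = 2.037500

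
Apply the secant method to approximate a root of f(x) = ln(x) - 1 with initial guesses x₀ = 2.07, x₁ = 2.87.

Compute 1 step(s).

f(x) = ln(x) - 1
x₀ = 2.07, x₁ = 2.87

Secant formula: x_{n+1} = x_n - f(x_n)(x_n - x_{n-1})/(f(x_n) - f(x_{n-1}))

Iteration 1:
  f(2.070000) = -0.272451
  f(2.870000) = 0.054312
  x_2 = 2.870000 - 0.054312×(2.870000 - 2.070000)/(0.054312 - (-0.272451))
       = 2.737030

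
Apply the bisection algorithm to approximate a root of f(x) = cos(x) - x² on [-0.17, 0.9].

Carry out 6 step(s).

f(x) = cos(x) - x²
Initial interval: [-0.17, 0.9]

Iteration 1:
  c_1 = (-0.170000 + 0.900000)/2 = 0.365000
  f(c_1) = f(0.365000) = 0.800899
  f(a) × f(c) ≥ 0, new interval: [0.365000, 0.900000]
Iteration 2:
  c_2 = (0.365000 + 0.900000)/2 = 0.632500
  f(c_2) = f(0.632500) = 0.406496
  f(a) × f(c) ≥ 0, new interval: [0.632500, 0.900000]
Iteration 3:
  c_3 = (0.632500 + 0.900000)/2 = 0.766250
  f(c_3) = f(0.766250) = 0.133377
  f(a) × f(c) ≥ 0, new interval: [0.766250, 0.900000]
Iteration 4:
  c_4 = (0.766250 + 0.900000)/2 = 0.833125
  f(c_4) = f(0.833125) = -0.021531
  f(a) × f(c) < 0, new interval: [0.766250, 0.833125]
Iteration 5:
  c_5 = (0.766250 + 0.833125)/2 = 0.799688
  f(c_5) = f(0.799688) = 0.057431
  f(a) × f(c) ≥ 0, new interval: [0.799688, 0.833125]
Iteration 6:
  c_6 = (0.799688 + 0.833125)/2 = 0.816406
  f(c_6) = f(0.816406) = 0.018325
  f(a) × f(c) ≥ 0, new interval: [0.816406, 0.833125]

After 6 iteration(s), the approximation is c_6 = 0.816406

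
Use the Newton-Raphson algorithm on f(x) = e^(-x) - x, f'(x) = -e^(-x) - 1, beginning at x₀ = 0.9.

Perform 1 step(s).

f(x) = e^(-x) - x
f'(x) = -e^(-x) - 1
x₀ = 0.9

Newton-Raphson formula: x_{n+1} = x_n - f(x_n)/f'(x_n)

Iteration 1:
  f(0.900000) = -0.493430
  f'(0.900000) = -1.406570
  x_1 = 0.900000 - (-0.493430)/(-1.406570) = 0.549196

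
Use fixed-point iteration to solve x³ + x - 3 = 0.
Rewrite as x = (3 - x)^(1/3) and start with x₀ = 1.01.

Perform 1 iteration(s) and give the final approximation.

Equation: x³ + x - 3 = 0
Fixed-point form: x = (3 - x)^(1/3)
x₀ = 1.01

x_1 = g(1.010000) = 1.257818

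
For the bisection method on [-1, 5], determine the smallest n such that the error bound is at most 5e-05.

We need (b-a)/2^n ≤ 5e-05
(5 - (-1))/2^n ≤ 5e-05
6/2^n ≤ 5e-05
2^n ≥ 120000
n ≥ log₂(120000) = 16.87
n ≥ 17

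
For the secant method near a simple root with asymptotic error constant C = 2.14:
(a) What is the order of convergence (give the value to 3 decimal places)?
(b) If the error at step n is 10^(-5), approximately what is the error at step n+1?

(a) Secant method has superlinear convergence with order φ = (1+√5)/2 ≈ 1.618.
    This means |e_{n+1}| ≈ C|e_n|^1.618.

(b) With |e_n| = 10^(-5) and C = 2.14:
    |e_{n+1}| ≈ 2.14 × (10^(-5))^1.618 = 2.14 × 10^(-8.09)

(a) ≈ 1.618 (golden ratio); (b) |e_{n+1}| ≈ 1.739e-08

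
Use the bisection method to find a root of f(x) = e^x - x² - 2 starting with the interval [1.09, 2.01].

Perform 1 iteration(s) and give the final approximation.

f(x) = e^x - x² - 2
Initial interval: [1.09, 2.01]

Iteration 1:
  c_1 = (1.090000 + 2.010000)/2 = 1.550000
  f(c_1) = f(1.550000) = 0.308970
  f(a) × f(c) < 0, new interval: [1.090000, 1.550000]

After 1 iteration(s), the approximation is c_1 = 1.550000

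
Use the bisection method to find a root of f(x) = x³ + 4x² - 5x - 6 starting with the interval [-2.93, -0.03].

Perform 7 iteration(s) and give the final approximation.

f(x) = x³ + 4x² - 5x - 6
Initial interval: [-2.93, -0.03]

Iteration 1:
  c_1 = (-2.930000 + (-0.030000))/2 = -1.480000
  f(c_1) = f(-1.480000) = 6.919808
  f(a) × f(c) ≥ 0, new interval: [-1.480000, -0.030000]
Iteration 2:
  c_2 = (-1.480000 + (-0.030000))/2 = -0.755000
  f(c_2) = f(-0.755000) = -0.375269
  f(a) × f(c) < 0, new interval: [-1.480000, -0.755000]
Iteration 3:
  c_3 = (-1.480000 + (-0.755000))/2 = -1.117500
  f(c_3) = f(-1.117500) = 3.187184
  f(a) × f(c) ≥ 0, new interval: [-1.117500, -0.755000]
Iteration 4:
  c_4 = (-1.117500 + (-0.755000))/2 = -0.936250
  f(c_4) = f(-0.936250) = 1.366823
  f(a) × f(c) ≥ 0, new interval: [-0.936250, -0.755000]
Iteration 5:
  c_5 = (-0.936250 + (-0.755000))/2 = -0.845625
  f(c_5) = f(-0.845625) = 0.483761
  f(a) × f(c) ≥ 0, new interval: [-0.845625, -0.755000]
Iteration 6:
  c_6 = (-0.845625 + (-0.755000))/2 = -0.800312
  f(c_6) = f(-0.800312) = 0.050963
  f(a) × f(c) ≥ 0, new interval: [-0.800312, -0.755000]
Iteration 7:
  c_7 = (-0.800312 + (-0.755000))/2 = -0.777656
  f(c_7) = f(-0.777656) = -0.163009
  f(a) × f(c) < 0, new interval: [-0.800312, -0.777656]

After 7 iteration(s), the approximation is c_7 = -0.777656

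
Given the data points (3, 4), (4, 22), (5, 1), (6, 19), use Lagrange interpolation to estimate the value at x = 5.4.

Lagrange interpolation formula:
P(x) = Σ yᵢ × Lᵢ(x)
where Lᵢ(x) = Π_{j≠i} (x - xⱼ)/(xᵢ - xⱼ)

L_0(5.4) = (5.4 - 4)/(3 - 4) × (5.4 - 5)/(3 - 5) × (5.4 - 6)/(3 - 6) = 0.056000
L_1(5.4) = (5.4 - 3)/(4 - 3) × (5.4 - 5)/(4 - 5) × (5.4 - 6)/(4 - 6) = -0.288000
L_2(5.4) = (5.4 - 3)/(5 - 3) × (5.4 - 4)/(5 - 4) × (5.4 - 6)/(5 - 6) = 1.008000
L_3(5.4) = (5.4 - 3)/(6 - 3) × (5.4 - 4)/(6 - 4) × (5.4 - 5)/(6 - 5) = 0.224000

P(5.4) = 4×L_0(5.4) + 22×L_1(5.4) + 1×L_2(5.4) + 19×L_3(5.4)
P(5.4) = -0.848000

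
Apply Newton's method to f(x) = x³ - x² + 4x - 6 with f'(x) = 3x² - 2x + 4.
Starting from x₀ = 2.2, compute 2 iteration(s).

f(x) = x³ - x² + 4x - 6
f'(x) = 3x² - 2x + 4
x₀ = 2.2

Newton-Raphson formula: x_{n+1} = x_n - f(x_n)/f'(x_n)

Iteration 1:
  f(2.200000) = 8.608000
  f'(2.200000) = 14.120000
  x_1 = 2.200000 - 8.608000/14.120000 = 1.590368
Iteration 2:
  f(1.590368) = 1.854675
  f'(1.590368) = 8.407077
  x_2 = 1.590368 - 1.854675/8.407077 = 1.369760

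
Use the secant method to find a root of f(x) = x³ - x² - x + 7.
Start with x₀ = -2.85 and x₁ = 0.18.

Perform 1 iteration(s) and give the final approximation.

f(x) = x³ - x² - x + 7
x₀ = -2.85, x₁ = 0.18

Secant formula: x_{n+1} = x_n - f(x_n)(x_n - x_{n-1})/(f(x_n) - f(x_{n-1}))

Iteration 1:
  f(-2.850000) = -21.421625
  f(0.180000) = 6.793432
  x_2 = 0.180000 - 6.793432×(0.180000 - (-2.850000))/(6.793432 - (-21.421625))
       = -0.549543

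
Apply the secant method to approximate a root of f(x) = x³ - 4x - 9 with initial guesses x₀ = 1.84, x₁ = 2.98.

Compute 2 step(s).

f(x) = x³ - 4x - 9
x₀ = 1.84, x₁ = 2.98

Secant formula: x_{n+1} = x_n - f(x_n)(x_n - x_{n-1})/(f(x_n) - f(x_{n-1}))

Iteration 1:
  f(1.840000) = -10.130496
  f(2.980000) = 5.543592
  x_2 = 2.980000 - 5.543592×(2.980000 - 1.840000)/(5.543592 - (-10.130496))
       = 2.576806
Iteration 2:
  f(2.980000) = 5.543592
  f(2.576806) = -2.197411
  x_3 = 2.576806 - (-2.197411)×(2.576806 - 2.980000)/(-2.197411 - 5.543592)
       = 2.691259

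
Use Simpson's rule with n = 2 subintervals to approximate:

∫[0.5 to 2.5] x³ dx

f(x) = x³
a = 0.5, b = 2.5, n = 2
h = (b - a)/n = 1.000000

Simpson's rule: (h/3)[f(x₀) + 4f(x₁) + 2f(x₂) + ... + f(xₙ)]

x_0 = 0.5000, f(x_0) = 0.125000, coefficient = 1
x_1 = 1.5000, f(x_1) = 3.375000, coefficient = 4
x_2 = 2.5000, f(x_2) = 15.625000, coefficient = 1

I ≈ (1.000000/3) × 29.250000 = 9.750000
Exact value: 9.750000
Error: 0.000000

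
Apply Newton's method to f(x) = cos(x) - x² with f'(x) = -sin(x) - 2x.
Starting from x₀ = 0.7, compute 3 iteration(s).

f(x) = cos(x) - x²
f'(x) = -sin(x) - 2x
x₀ = 0.7

Newton-Raphson formula: x_{n+1} = x_n - f(x_n)/f'(x_n)

Iteration 1:
  f(0.700000) = 0.274842
  f'(0.700000) = -2.044218
  x_1 = 0.700000 - 0.274842/(-2.044218) = 0.834449
Iteration 2:
  f(0.834449) = -0.024718
  f'(0.834449) = -2.409823
  x_2 = 0.834449 - (-0.024718)/(-2.409823) = 0.824191
Iteration 3:
  f(0.824191) = -0.000141
  f'(0.824191) = -2.382382
  x_3 = 0.824191 - (-0.000141)/(-2.382382) = 0.824132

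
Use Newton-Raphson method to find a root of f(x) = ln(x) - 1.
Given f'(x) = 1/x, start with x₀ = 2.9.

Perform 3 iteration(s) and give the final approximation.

f(x) = ln(x) - 1
f'(x) = 1/x
x₀ = 2.9

Newton-Raphson formula: x_{n+1} = x_n - f(x_n)/f'(x_n)

Iteration 1:
  f(2.900000) = 0.064711
  f'(2.900000) = 0.344828
  x_1 = 2.900000 - 0.064711/0.344828 = 2.712339
Iteration 2:
  f(2.712339) = -0.002189
  f'(2.712339) = 0.368685
  x_2 = 2.712339 - (-0.002189)/0.368685 = 2.718275
Iteration 3:
  f(2.718275) = -0.000002
  f'(2.718275) = 0.367880
  x_3 = 2.718275 - (-0.000002)/0.367880 = 2.718282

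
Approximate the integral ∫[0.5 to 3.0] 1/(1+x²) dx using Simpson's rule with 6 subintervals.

f(x) = 1/(1+x²)
a = 0.5, b = 3.0, n = 6
h = (b - a)/n = 0.416667

Simpson's rule: (h/3)[f(x₀) + 4f(x₁) + 2f(x₂) + ... + f(xₙ)]

x_0 = 0.5000, f(x_0) = 0.800000, coefficient = 1
x_1 = 0.9167, f(x_1) = 0.543396, coefficient = 4
x_2 = 1.3333, f(x_2) = 0.360000, coefficient = 2
x_3 = 1.7500, f(x_3) = 0.246154, coefficient = 4
x_4 = 2.1667, f(x_4) = 0.175610, coefficient = 2
x_5 = 2.5833, f(x_5) = 0.130317, coefficient = 4
x_6 = 3.0000, f(x_6) = 0.100000, coefficient = 1

I ≈ (0.416667/3) × 5.650687 = 0.784818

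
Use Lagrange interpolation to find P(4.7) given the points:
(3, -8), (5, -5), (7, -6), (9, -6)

Lagrange interpolation formula:
P(x) = Σ yᵢ × Lᵢ(x)
where Lᵢ(x) = Π_{j≠i} (x - xⱼ)/(xᵢ - xⱼ)

L_0(4.7) = (4.7 - 5)/(3 - 5) × (4.7 - 7)/(3 - 7) × (4.7 - 9)/(3 - 9) = 0.061812
L_1(4.7) = (4.7 - 3)/(5 - 3) × (4.7 - 7)/(5 - 7) × (4.7 - 9)/(5 - 9) = 1.050812
L_2(4.7) = (4.7 - 3)/(7 - 3) × (4.7 - 5)/(7 - 5) × (4.7 - 9)/(7 - 9) = -0.137062
L_3(4.7) = (4.7 - 3)/(9 - 3) × (4.7 - 5)/(9 - 5) × (4.7 - 7)/(9 - 7) = 0.024437

P(4.7) = (-8)×L_0(4.7) + (-5)×L_1(4.7) + (-6)×L_2(4.7) + (-6)×L_3(4.7)
P(4.7) = -5.072812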